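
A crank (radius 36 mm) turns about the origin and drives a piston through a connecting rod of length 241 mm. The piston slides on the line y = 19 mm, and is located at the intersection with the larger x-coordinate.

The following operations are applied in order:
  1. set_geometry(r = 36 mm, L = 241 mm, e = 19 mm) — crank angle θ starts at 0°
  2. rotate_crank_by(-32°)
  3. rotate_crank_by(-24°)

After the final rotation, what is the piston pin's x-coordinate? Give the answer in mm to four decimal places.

256.1291

set_geometry: r = 36 mm, L = 241 mm, e = 19 mm; θ ← 0°
rotate_crank_by(-32°): θ ← 0° -32° = -32°
rotate_crank_by(-24°): θ ← -32° -24° = -56°
crank pin P = (r cos θ, r sin θ) = (20.130945, -29.845353)
h = r sin θ − e = -29.845353 − 19 = -48.845353
x = r cos θ + √(L² − h²) = 20.130945 + √(58081.0 − 2385.8685) = 20.130945 + 235.998160 = 256.129105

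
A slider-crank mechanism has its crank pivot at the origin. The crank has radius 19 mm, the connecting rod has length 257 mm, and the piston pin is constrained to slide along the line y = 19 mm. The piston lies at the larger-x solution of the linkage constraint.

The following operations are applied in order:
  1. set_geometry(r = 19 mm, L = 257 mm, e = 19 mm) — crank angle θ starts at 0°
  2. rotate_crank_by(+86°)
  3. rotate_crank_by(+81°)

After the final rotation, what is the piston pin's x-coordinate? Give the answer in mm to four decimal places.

set_geometry: r = 19 mm, L = 257 mm, e = 19 mm; θ ← 0°
rotate_crank_by(+86°): θ ← 0° +86° = 86°
rotate_crank_by(+81°): θ ← 86° +81° = 167°
crank pin P = (r cos θ, r sin θ) = (-18.513031, 4.274070)
h = r sin θ − e = 4.274070 − 19 = -14.725930
x = r cos θ + √(L² − h²) = -18.513031 + √(66049.0 − 216.8530) = -18.513031 + 256.577760 = 238.064729

238.0647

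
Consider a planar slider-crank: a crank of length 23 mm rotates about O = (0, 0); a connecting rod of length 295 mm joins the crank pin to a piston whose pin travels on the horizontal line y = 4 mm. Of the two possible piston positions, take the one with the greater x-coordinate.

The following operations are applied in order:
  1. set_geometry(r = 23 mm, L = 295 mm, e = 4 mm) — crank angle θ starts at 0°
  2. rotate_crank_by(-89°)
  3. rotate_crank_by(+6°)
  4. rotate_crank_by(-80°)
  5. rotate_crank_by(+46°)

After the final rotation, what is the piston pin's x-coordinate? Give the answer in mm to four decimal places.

set_geometry: r = 23 mm, L = 295 mm, e = 4 mm; θ ← 0°
rotate_crank_by(-89°): θ ← 0° -89° = -89°
rotate_crank_by(+6°): θ ← -89° +6° = -83°
rotate_crank_by(-80°): θ ← -83° -80° = -163°
rotate_crank_by(+46°): θ ← -163° +46° = -117°
crank pin P = (r cos θ, r sin θ) = (-10.441781, -20.493150)
h = r sin θ − e = -20.493150 − 4 = -24.493150
x = r cos θ + √(L² − h²) = -10.441781 + √(87025.0 − 599.9144) = -10.441781 + 293.981438 = 283.539656

283.5397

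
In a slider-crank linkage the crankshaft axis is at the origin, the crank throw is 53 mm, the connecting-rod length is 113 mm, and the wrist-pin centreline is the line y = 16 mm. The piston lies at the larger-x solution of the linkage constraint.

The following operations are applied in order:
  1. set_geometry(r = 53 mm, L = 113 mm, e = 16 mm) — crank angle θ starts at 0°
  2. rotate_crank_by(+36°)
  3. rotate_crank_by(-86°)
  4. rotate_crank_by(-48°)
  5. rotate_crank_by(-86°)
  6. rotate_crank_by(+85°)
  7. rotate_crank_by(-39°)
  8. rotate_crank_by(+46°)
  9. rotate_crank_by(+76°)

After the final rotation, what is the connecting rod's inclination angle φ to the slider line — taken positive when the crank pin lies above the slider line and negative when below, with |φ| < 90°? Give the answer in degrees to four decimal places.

-15.7163

set_geometry: r = 53 mm, L = 113 mm, e = 16 mm; θ ← 0°
rotate_crank_by(+36°): θ ← 0° +36° = 36°
rotate_crank_by(-86°): θ ← 36° -86° = -50°
rotate_crank_by(-48°): θ ← -50° -48° = -98°
rotate_crank_by(-86°): θ ← -98° -86° = -184°
rotate_crank_by(+85°): θ ← -184° +85° = -99°
rotate_crank_by(-39°): θ ← -99° -39° = -138°
rotate_crank_by(+46°): θ ← -138° +46° = -92°
rotate_crank_by(+76°): θ ← -92° +76° = -16°
crank pin P = (r cos θ, r sin θ) = (50.946870, -14.608780)
h = r sin θ − e = -14.608780 − 16 = -30.608780
sin φ = h / L = -30.608780 / 113 = -0.27087416
φ = arcsin(-0.27087416) = -15.716291°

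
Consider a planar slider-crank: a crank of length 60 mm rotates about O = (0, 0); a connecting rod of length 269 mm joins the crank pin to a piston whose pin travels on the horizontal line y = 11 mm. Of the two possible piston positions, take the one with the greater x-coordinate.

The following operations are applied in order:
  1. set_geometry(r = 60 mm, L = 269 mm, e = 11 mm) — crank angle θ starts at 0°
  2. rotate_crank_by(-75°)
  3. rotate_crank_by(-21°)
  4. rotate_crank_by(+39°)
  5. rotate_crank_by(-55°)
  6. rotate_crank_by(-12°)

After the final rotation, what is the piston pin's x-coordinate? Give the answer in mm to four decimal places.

set_geometry: r = 60 mm, L = 269 mm, e = 11 mm; θ ← 0°
rotate_crank_by(-75°): θ ← 0° -75° = -75°
rotate_crank_by(-21°): θ ← -75° -21° = -96°
rotate_crank_by(+39°): θ ← -96° +39° = -57°
rotate_crank_by(-55°): θ ← -57° -55° = -112°
rotate_crank_by(-12°): θ ← -112° -12° = -124°
crank pin P = (r cos θ, r sin θ) = (-33.551574, -49.742254)
h = r sin θ − e = -49.742254 − 11 = -60.742254
x = r cos θ + √(L² − h²) = -33.551574 + √(72361.0 − 3689.6215) = -33.551574 + 262.052244 = 228.500670

228.5007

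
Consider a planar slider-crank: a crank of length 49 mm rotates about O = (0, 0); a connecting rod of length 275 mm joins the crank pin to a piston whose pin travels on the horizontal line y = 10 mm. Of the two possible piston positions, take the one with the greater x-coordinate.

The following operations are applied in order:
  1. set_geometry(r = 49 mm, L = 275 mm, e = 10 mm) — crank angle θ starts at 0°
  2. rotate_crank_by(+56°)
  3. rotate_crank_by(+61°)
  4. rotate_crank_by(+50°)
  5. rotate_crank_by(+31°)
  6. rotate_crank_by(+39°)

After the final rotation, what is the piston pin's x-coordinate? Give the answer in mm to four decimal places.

set_geometry: r = 49 mm, L = 275 mm, e = 10 mm; θ ← 0°
rotate_crank_by(+56°): θ ← 0° +56° = 56°
rotate_crank_by(+61°): θ ← 56° +61° = 117°
rotate_crank_by(+50°): θ ← 117° +50° = 167°
rotate_crank_by(+31°): θ ← 167° +31° = 198°
rotate_crank_by(+39°): θ ← 198° +39° = 237°
crank pin P = (r cos θ, r sin θ) = (-26.687313, -41.094858)
h = r sin θ − e = -41.094858 − 10 = -51.094858
x = r cos θ + √(L² − h²) = -26.687313 + √(75625.0 − 2610.6845) = -26.687313 + 270.211612 = 243.524300

243.5243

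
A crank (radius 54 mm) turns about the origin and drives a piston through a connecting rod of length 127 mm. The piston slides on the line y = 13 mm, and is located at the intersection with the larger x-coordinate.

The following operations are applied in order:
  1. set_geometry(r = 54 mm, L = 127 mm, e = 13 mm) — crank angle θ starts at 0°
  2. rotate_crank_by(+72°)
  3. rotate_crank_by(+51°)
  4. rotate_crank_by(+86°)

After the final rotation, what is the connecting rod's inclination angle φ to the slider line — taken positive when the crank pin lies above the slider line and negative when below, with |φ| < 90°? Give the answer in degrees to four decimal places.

set_geometry: r = 54 mm, L = 127 mm, e = 13 mm; θ ← 0°
rotate_crank_by(+72°): θ ← 0° +72° = 72°
rotate_crank_by(+51°): θ ← 72° +51° = 123°
rotate_crank_by(+86°): θ ← 123° +86° = 209°
crank pin P = (r cos θ, r sin θ) = (-47.229464, -26.179719)
h = r sin θ − e = -26.179719 − 13 = -39.179719
sin φ = h / L = -39.179719 / 127 = -0.30850173
φ = arcsin(-0.30850173) = -17.968961°

-17.9690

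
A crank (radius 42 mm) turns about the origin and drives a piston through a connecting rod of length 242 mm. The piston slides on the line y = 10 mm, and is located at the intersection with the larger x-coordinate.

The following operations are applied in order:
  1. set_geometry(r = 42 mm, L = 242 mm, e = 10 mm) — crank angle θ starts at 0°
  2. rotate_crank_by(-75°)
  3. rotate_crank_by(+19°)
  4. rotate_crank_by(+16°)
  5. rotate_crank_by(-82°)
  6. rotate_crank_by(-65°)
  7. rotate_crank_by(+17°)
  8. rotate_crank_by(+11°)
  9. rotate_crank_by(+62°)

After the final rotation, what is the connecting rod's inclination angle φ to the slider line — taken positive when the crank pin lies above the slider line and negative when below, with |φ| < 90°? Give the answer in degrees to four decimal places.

set_geometry: r = 42 mm, L = 242 mm, e = 10 mm; θ ← 0°
rotate_crank_by(-75°): θ ← 0° -75° = -75°
rotate_crank_by(+19°): θ ← -75° +19° = -56°
rotate_crank_by(+16°): θ ← -56° +16° = -40°
rotate_crank_by(-82°): θ ← -40° -82° = -122°
rotate_crank_by(-65°): θ ← -122° -65° = -187°
rotate_crank_by(+17°): θ ← -187° +17° = -170°
rotate_crank_by(+11°): θ ← -170° +11° = -159°
rotate_crank_by(+62°): θ ← -159° +62° = -97°
crank pin P = (r cos θ, r sin θ) = (-5.118512, -41.686938)
h = r sin θ − e = -41.686938 − 10 = -51.686938
sin φ = h / L = -51.686938 / 242 = -0.21358239
φ = arcsin(-0.21358239) = -12.332373°

-12.3324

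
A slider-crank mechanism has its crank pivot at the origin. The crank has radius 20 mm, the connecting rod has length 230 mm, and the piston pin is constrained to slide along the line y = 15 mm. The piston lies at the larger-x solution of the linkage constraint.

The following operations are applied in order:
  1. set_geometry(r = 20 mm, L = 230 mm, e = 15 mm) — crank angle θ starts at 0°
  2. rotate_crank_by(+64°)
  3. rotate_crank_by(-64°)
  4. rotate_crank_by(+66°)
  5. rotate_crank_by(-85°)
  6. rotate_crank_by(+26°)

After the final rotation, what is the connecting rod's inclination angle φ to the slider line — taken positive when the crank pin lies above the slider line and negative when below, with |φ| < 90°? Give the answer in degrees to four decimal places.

-3.1311

set_geometry: r = 20 mm, L = 230 mm, e = 15 mm; θ ← 0°
rotate_crank_by(+64°): θ ← 0° +64° = 64°
rotate_crank_by(-64°): θ ← 64° -64° = 0°
rotate_crank_by(+66°): θ ← 0° +66° = 66°
rotate_crank_by(-85°): θ ← 66° -85° = -19°
rotate_crank_by(+26°): θ ← -19° +26° = 7°
crank pin P = (r cos θ, r sin θ) = (19.850923, 2.437387)
h = r sin θ − e = 2.437387 − 15 = -12.562613
sin φ = h / L = -12.562613 / 230 = -0.05462006
φ = arcsin(-0.05462006) = -3.131057°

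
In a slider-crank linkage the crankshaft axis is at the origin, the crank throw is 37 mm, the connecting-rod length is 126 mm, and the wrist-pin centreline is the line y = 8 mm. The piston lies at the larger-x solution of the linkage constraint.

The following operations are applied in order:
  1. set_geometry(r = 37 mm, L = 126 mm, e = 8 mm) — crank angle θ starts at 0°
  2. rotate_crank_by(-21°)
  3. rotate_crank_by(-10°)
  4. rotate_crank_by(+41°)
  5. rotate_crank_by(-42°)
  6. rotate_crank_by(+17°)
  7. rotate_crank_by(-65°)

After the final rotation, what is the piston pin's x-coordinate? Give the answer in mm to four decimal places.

set_geometry: r = 37 mm, L = 126 mm, e = 8 mm; θ ← 0°
rotate_crank_by(-21°): θ ← 0° -21° = -21°
rotate_crank_by(-10°): θ ← -21° -10° = -31°
rotate_crank_by(+41°): θ ← -31° +41° = 10°
rotate_crank_by(-42°): θ ← 10° -42° = -32°
rotate_crank_by(+17°): θ ← -32° +17° = -15°
rotate_crank_by(-65°): θ ← -15° -65° = -80°
crank pin P = (r cos θ, r sin θ) = (6.424983, -36.437887)
h = r sin θ − e = -36.437887 − 8 = -44.437887
x = r cos θ + √(L² − h²) = 6.424983 + √(15876.0 − 1974.7258) = 6.424983 + 117.903665 = 124.328648

124.3286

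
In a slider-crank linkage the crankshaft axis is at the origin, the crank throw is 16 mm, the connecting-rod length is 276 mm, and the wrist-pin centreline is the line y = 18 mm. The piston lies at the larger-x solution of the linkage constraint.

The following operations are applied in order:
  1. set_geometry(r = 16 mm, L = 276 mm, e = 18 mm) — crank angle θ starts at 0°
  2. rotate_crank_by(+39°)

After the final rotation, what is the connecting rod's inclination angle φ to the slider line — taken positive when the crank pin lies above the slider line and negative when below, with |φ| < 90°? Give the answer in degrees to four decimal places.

set_geometry: r = 16 mm, L = 276 mm, e = 18 mm; θ ← 0°
rotate_crank_by(+39°): θ ← 0° +39° = 39°
crank pin P = (r cos θ, r sin θ) = (12.434335, 10.069126)
h = r sin θ − e = 10.069126 − 18 = -7.930874
sin φ = h / L = -7.930874 / 276 = -0.02873505
φ = arcsin(-0.02873505) = -1.646624°

-1.6466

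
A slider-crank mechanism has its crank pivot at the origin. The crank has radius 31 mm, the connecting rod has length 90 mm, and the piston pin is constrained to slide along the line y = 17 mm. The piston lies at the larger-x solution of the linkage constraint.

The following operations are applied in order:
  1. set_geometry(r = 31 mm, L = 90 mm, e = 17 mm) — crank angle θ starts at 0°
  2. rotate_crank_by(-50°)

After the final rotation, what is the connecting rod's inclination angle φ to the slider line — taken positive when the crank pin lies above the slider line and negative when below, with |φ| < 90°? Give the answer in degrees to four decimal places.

set_geometry: r = 31 mm, L = 90 mm, e = 17 mm; θ ← 0°
rotate_crank_by(-50°): θ ← 0° -50° = -50°
crank pin P = (r cos θ, r sin θ) = (19.926416, -23.747378)
h = r sin θ − e = -23.747378 − 17 = -40.747378
sin φ = h / L = -40.747378 / 90 = -0.45274864
φ = arcsin(-0.45274864) = -26.920171°

-26.9202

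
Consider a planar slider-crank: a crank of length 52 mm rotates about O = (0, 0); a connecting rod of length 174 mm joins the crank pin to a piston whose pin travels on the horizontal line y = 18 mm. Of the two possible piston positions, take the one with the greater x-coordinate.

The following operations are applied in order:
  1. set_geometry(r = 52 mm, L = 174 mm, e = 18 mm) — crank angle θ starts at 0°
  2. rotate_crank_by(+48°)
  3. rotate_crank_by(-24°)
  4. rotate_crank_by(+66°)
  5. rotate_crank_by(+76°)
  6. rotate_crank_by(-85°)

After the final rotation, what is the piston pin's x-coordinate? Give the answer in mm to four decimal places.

set_geometry: r = 52 mm, L = 174 mm, e = 18 mm; θ ← 0°
rotate_crank_by(+48°): θ ← 0° +48° = 48°
rotate_crank_by(-24°): θ ← 48° -24° = 24°
rotate_crank_by(+66°): θ ← 24° +66° = 90°
rotate_crank_by(+76°): θ ← 90° +76° = 166°
rotate_crank_by(-85°): θ ← 166° -85° = 81°
crank pin P = (r cos θ, r sin θ) = (8.134592, 51.359794)
h = r sin θ − e = 51.359794 − 18 = 33.359794
x = r cos θ + √(L² − h²) = 8.134592 + √(30276.0 − 1112.8758) = 8.134592 + 170.772141 = 178.906733

178.9067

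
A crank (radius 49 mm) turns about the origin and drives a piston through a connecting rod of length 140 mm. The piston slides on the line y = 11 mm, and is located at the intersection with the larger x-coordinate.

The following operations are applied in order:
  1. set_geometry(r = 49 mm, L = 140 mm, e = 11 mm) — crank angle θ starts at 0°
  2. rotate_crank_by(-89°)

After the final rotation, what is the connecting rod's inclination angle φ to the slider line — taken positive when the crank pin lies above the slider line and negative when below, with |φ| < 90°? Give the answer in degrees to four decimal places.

set_geometry: r = 49 mm, L = 140 mm, e = 11 mm; θ ← 0°
rotate_crank_by(-89°): θ ← 0° -89° = -89°
crank pin P = (r cos θ, r sin θ) = (0.855168, -48.992537)
h = r sin θ − e = -48.992537 − 11 = -59.992537
sin φ = h / L = -59.992537 / 140 = -0.42851812
φ = arcsin(-0.42851812) = -25.373553°

-25.3736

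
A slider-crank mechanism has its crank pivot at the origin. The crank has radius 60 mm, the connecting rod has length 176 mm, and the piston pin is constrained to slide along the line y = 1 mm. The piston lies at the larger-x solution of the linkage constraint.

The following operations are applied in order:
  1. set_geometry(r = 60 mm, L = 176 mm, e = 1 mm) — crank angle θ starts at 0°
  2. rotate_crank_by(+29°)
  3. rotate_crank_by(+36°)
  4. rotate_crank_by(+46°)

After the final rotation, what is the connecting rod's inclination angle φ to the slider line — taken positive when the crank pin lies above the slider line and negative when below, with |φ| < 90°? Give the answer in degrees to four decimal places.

set_geometry: r = 60 mm, L = 176 mm, e = 1 mm; θ ← 0°
rotate_crank_by(+29°): θ ← 0° +29° = 29°
rotate_crank_by(+36°): θ ← 29° +36° = 65°
rotate_crank_by(+46°): θ ← 65° +46° = 111°
crank pin P = (r cos θ, r sin θ) = (-21.502077, 56.014826)
h = r sin θ − e = 56.014826 − 1 = 55.014826
sin φ = h / L = 55.014826 / 176 = 0.31258424
φ = arcsin(0.31258424) = 18.215038°

18.2150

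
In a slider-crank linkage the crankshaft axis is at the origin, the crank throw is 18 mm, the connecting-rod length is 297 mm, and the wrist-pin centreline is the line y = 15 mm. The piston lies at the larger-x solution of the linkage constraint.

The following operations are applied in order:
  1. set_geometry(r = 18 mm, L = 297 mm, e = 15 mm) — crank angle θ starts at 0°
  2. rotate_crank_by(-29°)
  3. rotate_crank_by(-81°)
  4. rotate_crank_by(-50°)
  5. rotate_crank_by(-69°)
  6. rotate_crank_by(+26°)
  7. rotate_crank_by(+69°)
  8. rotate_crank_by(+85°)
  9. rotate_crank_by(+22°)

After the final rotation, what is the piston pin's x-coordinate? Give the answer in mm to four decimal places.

312.1328

set_geometry: r = 18 mm, L = 297 mm, e = 15 mm; θ ← 0°
rotate_crank_by(-29°): θ ← 0° -29° = -29°
rotate_crank_by(-81°): θ ← -29° -81° = -110°
rotate_crank_by(-50°): θ ← -110° -50° = -160°
rotate_crank_by(-69°): θ ← -160° -69° = -229°
rotate_crank_by(+26°): θ ← -229° +26° = -203°
rotate_crank_by(+69°): θ ← -203° +69° = -134°
rotate_crank_by(+85°): θ ← -134° +85° = -49°
rotate_crank_by(+22°): θ ← -49° +22° = -27°
crank pin P = (r cos θ, r sin θ) = (16.038117, -8.171829)
h = r sin θ − e = -8.171829 − 15 = -23.171829
x = r cos θ + √(L² − h²) = 16.038117 + √(88209.0 − 536.9337) = 16.038117 + 296.094692 = 312.132809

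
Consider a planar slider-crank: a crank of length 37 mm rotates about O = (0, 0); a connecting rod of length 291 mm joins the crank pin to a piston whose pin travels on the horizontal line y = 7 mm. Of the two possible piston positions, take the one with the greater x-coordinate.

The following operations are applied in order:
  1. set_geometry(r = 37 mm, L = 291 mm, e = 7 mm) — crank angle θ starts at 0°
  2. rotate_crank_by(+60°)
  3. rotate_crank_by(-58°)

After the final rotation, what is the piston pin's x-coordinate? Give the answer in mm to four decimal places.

set_geometry: r = 37 mm, L = 291 mm, e = 7 mm; θ ← 0°
rotate_crank_by(+60°): θ ← 0° +60° = 60°
rotate_crank_by(-58°): θ ← 60° -58° = 2°
crank pin P = (r cos θ, r sin θ) = (36.977461, 1.291281)
h = r sin θ − e = 1.291281 − 7 = -5.708719
x = r cos θ + √(L² − h²) = 36.977461 + √(84681.0 − 32.5895) = 36.977461 + 290.943999 = 327.921460

327.9215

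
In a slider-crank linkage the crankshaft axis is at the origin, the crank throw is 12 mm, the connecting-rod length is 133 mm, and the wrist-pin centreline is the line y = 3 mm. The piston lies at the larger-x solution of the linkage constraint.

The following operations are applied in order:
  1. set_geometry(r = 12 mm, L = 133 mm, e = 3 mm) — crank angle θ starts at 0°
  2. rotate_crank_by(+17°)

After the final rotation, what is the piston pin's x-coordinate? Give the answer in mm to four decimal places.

set_geometry: r = 12 mm, L = 133 mm, e = 3 mm; θ ← 0°
rotate_crank_by(+17°): θ ← 0° +17° = 17°
crank pin P = (r cos θ, r sin θ) = (11.475657, 3.508460)
h = r sin θ − e = 3.508460 − 3 = 0.508460
x = r cos θ + √(L² − h²) = 11.475657 + √(17689.0 − 0.2585) = 11.475657 + 132.999028 = 144.474685

144.4747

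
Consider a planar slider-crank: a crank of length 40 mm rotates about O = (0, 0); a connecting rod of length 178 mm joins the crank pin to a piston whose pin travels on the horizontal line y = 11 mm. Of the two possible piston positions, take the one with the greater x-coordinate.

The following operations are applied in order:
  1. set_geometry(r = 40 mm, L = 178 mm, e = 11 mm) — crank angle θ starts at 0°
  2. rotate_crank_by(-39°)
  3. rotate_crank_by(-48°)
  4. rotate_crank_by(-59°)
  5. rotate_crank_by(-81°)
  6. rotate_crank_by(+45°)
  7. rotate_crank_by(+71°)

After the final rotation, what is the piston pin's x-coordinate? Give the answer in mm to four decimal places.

156.9747

set_geometry: r = 40 mm, L = 178 mm, e = 11 mm; θ ← 0°
rotate_crank_by(-39°): θ ← 0° -39° = -39°
rotate_crank_by(-48°): θ ← -39° -48° = -87°
rotate_crank_by(-59°): θ ← -87° -59° = -146°
rotate_crank_by(-81°): θ ← -146° -81° = -227°
rotate_crank_by(+45°): θ ← -227° +45° = -182°
rotate_crank_by(+71°): θ ← -182° +71° = -111°
crank pin P = (r cos θ, r sin θ) = (-14.334718, -37.343217)
h = r sin θ − e = -37.343217 − 11 = -48.343217
x = r cos θ + √(L² − h²) = -14.334718 + √(31684.0 − 2337.0666) = -14.334718 + 171.309467 = 156.974749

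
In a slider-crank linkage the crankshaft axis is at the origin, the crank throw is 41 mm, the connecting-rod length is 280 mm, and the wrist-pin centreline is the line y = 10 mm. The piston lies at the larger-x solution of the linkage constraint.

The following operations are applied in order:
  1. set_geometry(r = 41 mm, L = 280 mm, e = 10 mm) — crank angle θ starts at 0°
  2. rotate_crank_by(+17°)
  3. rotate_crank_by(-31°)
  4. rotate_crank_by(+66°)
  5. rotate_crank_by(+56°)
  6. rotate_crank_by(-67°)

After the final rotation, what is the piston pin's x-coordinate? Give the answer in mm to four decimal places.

set_geometry: r = 41 mm, L = 280 mm, e = 10 mm; θ ← 0°
rotate_crank_by(+17°): θ ← 0° +17° = 17°
rotate_crank_by(-31°): θ ← 17° -31° = -14°
rotate_crank_by(+66°): θ ← -14° +66° = 52°
rotate_crank_by(+56°): θ ← 52° +56° = 108°
rotate_crank_by(-67°): θ ← 108° -67° = 41°
crank pin P = (r cos θ, r sin θ) = (30.943093, 26.898420)
h = r sin θ − e = 26.898420 − 10 = 16.898420
x = r cos θ + √(L² − h²) = 30.943093 + √(78400.0 − 285.5566) = 30.943093 + 279.489612 = 310.432705

310.4327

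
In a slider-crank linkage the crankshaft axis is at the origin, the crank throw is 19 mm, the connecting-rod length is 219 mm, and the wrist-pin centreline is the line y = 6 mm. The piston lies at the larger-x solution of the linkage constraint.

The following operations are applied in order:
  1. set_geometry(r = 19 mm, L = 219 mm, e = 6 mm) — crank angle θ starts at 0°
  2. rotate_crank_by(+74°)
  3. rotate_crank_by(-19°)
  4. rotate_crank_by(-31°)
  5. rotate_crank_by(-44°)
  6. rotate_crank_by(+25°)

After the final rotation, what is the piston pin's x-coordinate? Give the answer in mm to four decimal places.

237.8846

set_geometry: r = 19 mm, L = 219 mm, e = 6 mm; θ ← 0°
rotate_crank_by(+74°): θ ← 0° +74° = 74°
rotate_crank_by(-19°): θ ← 74° -19° = 55°
rotate_crank_by(-31°): θ ← 55° -31° = 24°
rotate_crank_by(-44°): θ ← 24° -44° = -20°
rotate_crank_by(+25°): θ ← -20° +25° = 5°
crank pin P = (r cos θ, r sin θ) = (18.927699, 1.655959)
h = r sin θ − e = 1.655959 − 6 = -4.344041
x = r cos θ + √(L² − h²) = 18.927699 + √(47961.0 − 18.8707) = 18.927699 + 218.956912 = 237.884611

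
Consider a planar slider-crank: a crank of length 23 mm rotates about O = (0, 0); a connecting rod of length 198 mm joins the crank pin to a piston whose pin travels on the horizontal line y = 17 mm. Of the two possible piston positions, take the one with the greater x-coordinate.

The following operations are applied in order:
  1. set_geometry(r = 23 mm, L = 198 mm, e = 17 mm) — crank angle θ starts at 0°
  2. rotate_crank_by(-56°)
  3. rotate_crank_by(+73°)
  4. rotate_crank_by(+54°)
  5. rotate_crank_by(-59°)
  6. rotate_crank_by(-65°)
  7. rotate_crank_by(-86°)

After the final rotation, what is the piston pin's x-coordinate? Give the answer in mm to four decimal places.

set_geometry: r = 23 mm, L = 198 mm, e = 17 mm; θ ← 0°
rotate_crank_by(-56°): θ ← 0° -56° = -56°
rotate_crank_by(+73°): θ ← -56° +73° = 17°
rotate_crank_by(+54°): θ ← 17° +54° = 71°
rotate_crank_by(-59°): θ ← 71° -59° = 12°
rotate_crank_by(-65°): θ ← 12° -65° = -53°
rotate_crank_by(-86°): θ ← -53° -86° = -139°
crank pin P = (r cos θ, r sin θ) = (-17.358320, -15.089358)
h = r sin θ − e = -15.089358 − 17 = -32.089358
x = r cos θ + √(L² − h²) = -17.358320 + √(39204.0 − 1029.7269) = -17.358320 + 195.382377 = 178.024056

178.0241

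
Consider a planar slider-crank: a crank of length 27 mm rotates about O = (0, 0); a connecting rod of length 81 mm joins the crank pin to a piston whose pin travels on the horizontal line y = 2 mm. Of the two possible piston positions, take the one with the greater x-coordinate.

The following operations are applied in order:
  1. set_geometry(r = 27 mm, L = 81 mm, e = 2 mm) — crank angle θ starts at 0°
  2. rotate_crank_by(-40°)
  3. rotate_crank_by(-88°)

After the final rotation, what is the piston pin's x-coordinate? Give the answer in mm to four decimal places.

60.9607

set_geometry: r = 27 mm, L = 81 mm, e = 2 mm; θ ← 0°
rotate_crank_by(-40°): θ ← 0° -40° = -40°
rotate_crank_by(-88°): θ ← -40° -88° = -128°
crank pin P = (r cos θ, r sin θ) = (-16.622860, -21.276290)
h = r sin θ − e = -21.276290 − 2 = -23.276290
x = r cos θ + √(L² − h²) = -16.622860 + √(6561.0 − 541.7857) = -16.622860 + 77.583596 = 60.960736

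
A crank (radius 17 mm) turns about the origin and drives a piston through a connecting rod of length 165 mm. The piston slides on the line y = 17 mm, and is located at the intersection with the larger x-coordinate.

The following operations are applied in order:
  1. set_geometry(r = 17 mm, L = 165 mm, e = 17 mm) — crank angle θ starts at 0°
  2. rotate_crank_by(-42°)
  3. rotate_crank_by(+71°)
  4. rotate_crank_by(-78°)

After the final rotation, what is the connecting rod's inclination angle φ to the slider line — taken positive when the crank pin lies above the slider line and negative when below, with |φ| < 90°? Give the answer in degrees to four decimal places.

set_geometry: r = 17 mm, L = 165 mm, e = 17 mm; θ ← 0°
rotate_crank_by(-42°): θ ← 0° -42° = -42°
rotate_crank_by(+71°): θ ← -42° +71° = 29°
rotate_crank_by(-78°): θ ← 29° -78° = -49°
crank pin P = (r cos θ, r sin θ) = (11.153003, -12.830063)
h = r sin θ − e = -12.830063 − 17 = -29.830063
sin φ = h / L = -29.830063 / 165 = -0.18078826
φ = arcsin(-0.18078826) = -10.415677°

-10.4157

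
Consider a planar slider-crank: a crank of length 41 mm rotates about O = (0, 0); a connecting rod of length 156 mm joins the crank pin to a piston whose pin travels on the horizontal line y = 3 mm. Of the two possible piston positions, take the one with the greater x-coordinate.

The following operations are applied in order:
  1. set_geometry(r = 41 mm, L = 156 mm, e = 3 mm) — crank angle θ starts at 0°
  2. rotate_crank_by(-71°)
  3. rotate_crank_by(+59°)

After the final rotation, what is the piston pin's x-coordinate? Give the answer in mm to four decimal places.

set_geometry: r = 41 mm, L = 156 mm, e = 3 mm; θ ← 0°
rotate_crank_by(-71°): θ ← 0° -71° = -71°
rotate_crank_by(+59°): θ ← -71° +59° = -12°
crank pin P = (r cos θ, r sin θ) = (40.104052, -8.524379)
h = r sin θ − e = -8.524379 − 3 = -11.524379
x = r cos θ + √(L² − h²) = 40.104052 + √(24336.0 − 132.8113) = 40.104052 + 155.573740 = 195.677792

195.6778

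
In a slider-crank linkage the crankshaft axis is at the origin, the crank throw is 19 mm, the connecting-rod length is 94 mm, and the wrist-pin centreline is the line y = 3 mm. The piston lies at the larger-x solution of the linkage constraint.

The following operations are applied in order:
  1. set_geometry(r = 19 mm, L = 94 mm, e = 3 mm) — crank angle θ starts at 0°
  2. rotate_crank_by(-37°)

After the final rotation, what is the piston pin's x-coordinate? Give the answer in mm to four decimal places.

108.0592

set_geometry: r = 19 mm, L = 94 mm, e = 3 mm; θ ← 0°
rotate_crank_by(-37°): θ ← 0° -37° = -37°
crank pin P = (r cos θ, r sin θ) = (15.174075, -11.434485)
h = r sin θ − e = -11.434485 − 3 = -14.434485
x = r cos θ + √(L² − h²) = 15.174075 + √(8836.0 − 208.3544) = 15.174075 + 92.885121 = 108.059195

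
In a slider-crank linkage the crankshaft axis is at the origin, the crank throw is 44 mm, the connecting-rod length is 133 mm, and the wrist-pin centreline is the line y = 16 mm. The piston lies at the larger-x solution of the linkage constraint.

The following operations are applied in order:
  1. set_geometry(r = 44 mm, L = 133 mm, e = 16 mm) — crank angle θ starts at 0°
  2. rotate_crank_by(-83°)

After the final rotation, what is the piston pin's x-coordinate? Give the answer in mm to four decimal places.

124.2246

set_geometry: r = 44 mm, L = 133 mm, e = 16 mm; θ ← 0°
rotate_crank_by(-83°): θ ← 0° -83° = -83°
crank pin P = (r cos θ, r sin θ) = (5.362251, -43.672031)
h = r sin θ − e = -43.672031 − 16 = -59.672031
x = r cos θ + √(L² − h²) = 5.362251 + √(17689.0 − 3560.7512) = 5.362251 + 118.862310 = 124.224561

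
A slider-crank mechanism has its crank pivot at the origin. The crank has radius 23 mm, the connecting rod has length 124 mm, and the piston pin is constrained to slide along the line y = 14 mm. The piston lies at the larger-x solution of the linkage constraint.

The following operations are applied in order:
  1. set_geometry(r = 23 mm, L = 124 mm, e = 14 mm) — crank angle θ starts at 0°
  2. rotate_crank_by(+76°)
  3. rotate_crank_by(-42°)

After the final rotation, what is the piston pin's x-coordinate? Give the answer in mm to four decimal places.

143.0626

set_geometry: r = 23 mm, L = 124 mm, e = 14 mm; θ ← 0°
rotate_crank_by(+76°): θ ← 0° +76° = 76°
rotate_crank_by(-42°): θ ← 76° -42° = 34°
crank pin P = (r cos θ, r sin θ) = (19.067864, 12.861437)
h = r sin θ − e = 12.861437 − 14 = -1.138563
x = r cos θ + √(L² − h²) = 19.067864 + √(15376.0 − 1.2963) = 19.067864 + 123.994773 = 143.062637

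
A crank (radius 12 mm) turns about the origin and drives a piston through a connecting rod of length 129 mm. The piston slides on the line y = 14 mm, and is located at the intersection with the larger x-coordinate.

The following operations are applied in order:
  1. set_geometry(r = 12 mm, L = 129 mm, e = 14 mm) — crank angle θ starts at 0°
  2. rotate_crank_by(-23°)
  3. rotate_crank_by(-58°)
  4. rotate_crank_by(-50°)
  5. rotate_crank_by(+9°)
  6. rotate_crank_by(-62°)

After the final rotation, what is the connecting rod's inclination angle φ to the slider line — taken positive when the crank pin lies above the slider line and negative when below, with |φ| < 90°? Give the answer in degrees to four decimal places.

set_geometry: r = 12 mm, L = 129 mm, e = 14 mm; θ ← 0°
rotate_crank_by(-23°): θ ← 0° -23° = -23°
rotate_crank_by(-58°): θ ← -23° -58° = -81°
rotate_crank_by(-50°): θ ← -81° -50° = -131°
rotate_crank_by(+9°): θ ← -131° +9° = -122°
rotate_crank_by(-62°): θ ← -122° -62° = -184°
crank pin P = (r cos θ, r sin θ) = (-11.970769, 0.837078)
h = r sin θ − e = 0.837078 − 14 = -13.162922
sin φ = h / L = -13.162922 / 129 = -0.10203816
φ = arcsin(-0.10203816) = -5.856549°

-5.8565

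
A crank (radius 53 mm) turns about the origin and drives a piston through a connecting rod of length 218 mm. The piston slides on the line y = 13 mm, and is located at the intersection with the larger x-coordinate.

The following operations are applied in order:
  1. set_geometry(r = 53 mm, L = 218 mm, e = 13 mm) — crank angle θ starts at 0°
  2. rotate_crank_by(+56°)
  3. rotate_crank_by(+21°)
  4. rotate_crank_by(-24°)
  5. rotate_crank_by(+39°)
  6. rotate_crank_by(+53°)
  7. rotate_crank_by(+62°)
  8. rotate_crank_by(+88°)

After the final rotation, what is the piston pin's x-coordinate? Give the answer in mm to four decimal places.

231.6804

set_geometry: r = 53 mm, L = 218 mm, e = 13 mm; θ ← 0°
rotate_crank_by(+56°): θ ← 0° +56° = 56°
rotate_crank_by(+21°): θ ← 56° +21° = 77°
rotate_crank_by(-24°): θ ← 77° -24° = 53°
rotate_crank_by(+39°): θ ← 53° +39° = 92°
rotate_crank_by(+53°): θ ← 92° +53° = 145°
rotate_crank_by(+62°): θ ← 145° +62° = 207°
rotate_crank_by(+88°): θ ← 207° +88° = 295°
crank pin P = (r cos θ, r sin θ) = (22.398768, -48.034313)
h = r sin θ − e = -48.034313 − 13 = -61.034313
x = r cos θ + √(L² − h²) = 22.398768 + √(47524.0 − 3725.1873) = 22.398768 + 209.281659 = 231.680427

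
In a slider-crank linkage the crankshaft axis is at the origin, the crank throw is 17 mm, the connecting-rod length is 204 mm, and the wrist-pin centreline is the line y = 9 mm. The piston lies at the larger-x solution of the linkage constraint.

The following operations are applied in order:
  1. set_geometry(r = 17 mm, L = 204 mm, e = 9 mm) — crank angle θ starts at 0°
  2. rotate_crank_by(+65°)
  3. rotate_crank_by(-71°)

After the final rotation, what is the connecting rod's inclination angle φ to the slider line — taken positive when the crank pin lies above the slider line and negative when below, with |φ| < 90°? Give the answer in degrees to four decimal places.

set_geometry: r = 17 mm, L = 204 mm, e = 9 mm; θ ← 0°
rotate_crank_by(+65°): θ ← 0° +65° = 65°
rotate_crank_by(-71°): θ ← 65° -71° = -6°
crank pin P = (r cos θ, r sin θ) = (16.906872, -1.776984)
h = r sin θ − e = -1.776984 − 9 = -10.776984
sin φ = h / L = -10.776984 / 204 = -0.05282835
φ = arcsin(-0.05282835) = -3.028251°

-3.0283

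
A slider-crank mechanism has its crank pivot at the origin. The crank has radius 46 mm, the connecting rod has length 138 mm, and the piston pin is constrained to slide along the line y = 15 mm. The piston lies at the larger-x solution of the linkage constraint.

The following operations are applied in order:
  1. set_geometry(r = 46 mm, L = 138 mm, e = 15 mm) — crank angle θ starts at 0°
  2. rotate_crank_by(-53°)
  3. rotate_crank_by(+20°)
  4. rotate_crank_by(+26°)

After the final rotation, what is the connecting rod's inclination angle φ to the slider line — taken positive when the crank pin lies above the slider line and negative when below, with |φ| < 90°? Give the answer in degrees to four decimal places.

set_geometry: r = 46 mm, L = 138 mm, e = 15 mm; θ ← 0°
rotate_crank_by(-53°): θ ← 0° -53° = -53°
rotate_crank_by(+20°): θ ← -53° +20° = -33°
rotate_crank_by(+26°): θ ← -33° +26° = -7°
crank pin P = (r cos θ, r sin θ) = (45.657123, -5.605990)
h = r sin θ − e = -5.605990 − 15 = -20.605990
sin φ = h / L = -20.605990 / 138 = -0.14931877
φ = arcsin(-0.14931877) = -8.587450°

-8.5875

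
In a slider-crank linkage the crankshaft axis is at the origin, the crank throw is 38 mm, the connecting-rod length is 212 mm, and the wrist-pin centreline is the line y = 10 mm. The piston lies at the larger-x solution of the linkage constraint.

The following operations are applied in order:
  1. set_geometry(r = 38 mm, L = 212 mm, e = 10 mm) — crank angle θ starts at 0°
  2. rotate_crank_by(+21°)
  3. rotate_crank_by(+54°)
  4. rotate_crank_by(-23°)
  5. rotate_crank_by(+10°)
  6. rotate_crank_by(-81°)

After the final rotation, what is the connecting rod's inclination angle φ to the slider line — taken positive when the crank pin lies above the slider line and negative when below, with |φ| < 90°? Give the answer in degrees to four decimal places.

set_geometry: r = 38 mm, L = 212 mm, e = 10 mm; θ ← 0°
rotate_crank_by(+21°): θ ← 0° +21° = 21°
rotate_crank_by(+54°): θ ← 21° +54° = 75°
rotate_crank_by(-23°): θ ← 75° -23° = 52°
rotate_crank_by(+10°): θ ← 52° +10° = 62°
rotate_crank_by(-81°): θ ← 62° -81° = -19°
crank pin P = (r cos θ, r sin θ) = (35.929706, -12.371590)
h = r sin θ − e = -12.371590 − 10 = -22.371590
sin φ = h / L = -22.371590 / 212 = -0.10552637
φ = arcsin(-0.10552637) = -6.057494°

-6.0575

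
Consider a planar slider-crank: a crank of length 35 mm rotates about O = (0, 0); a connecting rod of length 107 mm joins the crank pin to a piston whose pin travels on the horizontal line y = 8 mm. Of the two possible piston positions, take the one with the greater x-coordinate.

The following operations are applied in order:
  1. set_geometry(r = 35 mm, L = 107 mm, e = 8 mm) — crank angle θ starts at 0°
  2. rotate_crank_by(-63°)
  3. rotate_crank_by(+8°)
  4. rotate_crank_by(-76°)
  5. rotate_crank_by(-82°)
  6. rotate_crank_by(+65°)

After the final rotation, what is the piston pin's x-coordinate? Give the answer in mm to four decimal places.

set_geometry: r = 35 mm, L = 107 mm, e = 8 mm; θ ← 0°
rotate_crank_by(-63°): θ ← 0° -63° = -63°
rotate_crank_by(+8°): θ ← -63° +8° = -55°
rotate_crank_by(-76°): θ ← -55° -76° = -131°
rotate_crank_by(-82°): θ ← -131° -82° = -213°
rotate_crank_by(+65°): θ ← -213° +65° = -148°
crank pin P = (r cos θ, r sin θ) = (-29.681683, -18.547174)
h = r sin θ − e = -18.547174 − 8 = -26.547174
x = r cos θ + √(L² − h²) = -29.681683 + √(11449.0 − 704.7525) = -29.681683 + 103.654462 = 73.972779

73.9728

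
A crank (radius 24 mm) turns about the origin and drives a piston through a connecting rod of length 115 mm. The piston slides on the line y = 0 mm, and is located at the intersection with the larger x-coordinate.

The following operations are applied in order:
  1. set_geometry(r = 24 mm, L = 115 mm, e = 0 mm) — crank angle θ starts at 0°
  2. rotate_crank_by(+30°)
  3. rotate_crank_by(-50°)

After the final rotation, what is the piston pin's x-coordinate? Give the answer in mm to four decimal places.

set_geometry: r = 24 mm, L = 115 mm, e = 0 mm; θ ← 0°
rotate_crank_by(+30°): θ ← 0° +30° = 30°
rotate_crank_by(-50°): θ ← 30° -50° = -20°
crank pin P = (r cos θ, r sin θ) = (22.552623, -8.208483)
h = r sin θ − e = -8.208483 − 0 = -8.208483
x = r cos θ + √(L² − h²) = 22.552623 + √(13225.0 − 67.3792) = 22.552623 + 114.706673 = 137.259296

137.2593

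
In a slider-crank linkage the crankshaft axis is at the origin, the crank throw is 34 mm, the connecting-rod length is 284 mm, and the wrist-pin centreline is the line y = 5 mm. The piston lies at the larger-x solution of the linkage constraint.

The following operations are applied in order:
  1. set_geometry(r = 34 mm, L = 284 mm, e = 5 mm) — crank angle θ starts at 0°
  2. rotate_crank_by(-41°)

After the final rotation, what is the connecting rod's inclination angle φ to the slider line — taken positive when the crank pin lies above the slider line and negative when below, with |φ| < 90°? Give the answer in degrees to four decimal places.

set_geometry: r = 34 mm, L = 284 mm, e = 5 mm; θ ← 0°
rotate_crank_by(-41°): θ ← 0° -41° = -41°
crank pin P = (r cos θ, r sin θ) = (25.660126, -22.306007)
h = r sin θ − e = -22.306007 − 5 = -27.306007
sin φ = h / L = -27.306007 / 284 = -0.09614791
φ = arcsin(-0.09614791) = -5.517393°

-5.5174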